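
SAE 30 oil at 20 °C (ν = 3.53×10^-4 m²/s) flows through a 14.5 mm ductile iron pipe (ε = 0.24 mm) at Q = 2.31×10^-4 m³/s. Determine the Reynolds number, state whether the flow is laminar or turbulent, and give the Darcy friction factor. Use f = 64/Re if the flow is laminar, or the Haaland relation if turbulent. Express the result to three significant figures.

V = 4Q/(πD²) = 1.399 m/s
Re = VD/ν = 1.399·0.0145/3.53×10^-4 = 57.5
Re < 2300 → laminar → f = 64/Re = 1.114

Re ≈ 57.5; laminar; f = 64/Re ≈ 1.11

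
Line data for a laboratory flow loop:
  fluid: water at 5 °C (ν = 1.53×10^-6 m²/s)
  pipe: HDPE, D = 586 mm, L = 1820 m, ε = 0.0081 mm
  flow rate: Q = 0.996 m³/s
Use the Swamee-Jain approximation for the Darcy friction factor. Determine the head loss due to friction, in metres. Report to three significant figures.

h_f ≈ 24.5 m

V = 4Q/(πD²) = 4·0.996/(π·0.586²) = 3.693 m/s
Re = VD/ν = 3.693·0.586/1.53×10^-6 = 1.41×10^6 → turbulent
ε/D = 0.0081/586 = 1.38×10^-5
Swamee-Jain: f = 0.01137
h_f = f(L/D)V²/(2g) = 0.01137·(1820/0.586)·3.693²/(2·9.81) = 24.55 m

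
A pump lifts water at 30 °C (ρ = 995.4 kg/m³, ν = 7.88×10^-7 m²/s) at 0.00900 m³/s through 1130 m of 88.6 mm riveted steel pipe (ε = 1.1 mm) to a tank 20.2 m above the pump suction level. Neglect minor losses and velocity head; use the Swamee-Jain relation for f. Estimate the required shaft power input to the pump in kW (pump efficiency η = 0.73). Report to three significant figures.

P_shaft ≈ 9.32 kW

V = 4Q/(πD²) = 1.460 m/s; Re = 1.64×10^5; ε/D = 0.0124; f = 0.04133
h_f = f(L/D)V²/2g = 57.25 m
Total head H = z + h_f = 20.2 + 57.25 = 77.45 m
P_hyd = ρgQH = 995.4·9.81·0.00900·77.45 = 6.807 kW
P_shaft = P_hyd/η = 6.807/0.73 = 9.324 kW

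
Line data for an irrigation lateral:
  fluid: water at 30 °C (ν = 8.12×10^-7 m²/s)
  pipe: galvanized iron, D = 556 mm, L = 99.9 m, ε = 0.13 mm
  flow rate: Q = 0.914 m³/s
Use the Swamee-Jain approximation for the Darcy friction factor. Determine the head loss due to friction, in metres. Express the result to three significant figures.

h_f ≈ 1.90 m

V = 4Q/(πD²) = 4·0.914/(π·0.556²) = 3.764 m/s
Re = VD/ν = 3.764·0.556/8.12×10^-7 = 2.58×10^6 → turbulent
ε/D = 0.13/556 = 2.34×10^-4
Swamee-Jain: f = 0.01461
h_f = f(L/D)V²/(2g) = 0.01461·(99.9/0.556)·3.764²/(2·9.81) = 1.896 m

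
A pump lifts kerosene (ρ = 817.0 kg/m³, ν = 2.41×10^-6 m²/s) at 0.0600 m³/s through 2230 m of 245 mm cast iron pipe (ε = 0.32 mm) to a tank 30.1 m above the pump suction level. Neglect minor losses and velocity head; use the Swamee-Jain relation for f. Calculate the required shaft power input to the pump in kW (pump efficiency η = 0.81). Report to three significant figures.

V = 4Q/(πD²) = 1.273 m/s; Re = 1.29×10^5; ε/D = 0.00131; f = 0.02291
h_f = f(L/D)V²/2g = 17.21 m
Total head H = z + h_f = 30.1 + 17.21 = 47.31 m
P_hyd = ρgQH = 817.0·9.81·0.0600·47.31 = 22.75 kW
P_shaft = P_hyd/η = 22.75/0.81 = 28.09 kW

P_shaft ≈ 28.1 kW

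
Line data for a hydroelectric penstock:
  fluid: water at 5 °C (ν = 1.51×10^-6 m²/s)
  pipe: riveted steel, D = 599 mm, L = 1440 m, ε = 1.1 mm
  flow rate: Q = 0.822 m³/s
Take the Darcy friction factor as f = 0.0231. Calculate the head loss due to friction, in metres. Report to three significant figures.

h_f ≈ 24.1 m

V = 4Q/(πD²) = 4·0.822/(π·0.599²) = 2.917 m/s
h_f = f(L/D)V²/(2g) = 0.02310·(1440/0.599)·2.917²/(2·9.81) = 24.08 m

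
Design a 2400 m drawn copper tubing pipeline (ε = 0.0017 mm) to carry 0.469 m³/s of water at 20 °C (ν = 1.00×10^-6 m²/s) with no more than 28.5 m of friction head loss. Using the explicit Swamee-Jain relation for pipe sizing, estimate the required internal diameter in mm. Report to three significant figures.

Swamee-Jain (Type III): D = 0.66·[ε^1.25·(LQ²/(gh_f))^4.75 + ν·Q^9.4·(L/(gh_f))^5.2]^0.04
LQ²/(gh_f) = 1.888; L/(gh_f) = 8.584
Term 1 = ε^1.25·(…)^4.75 = 1.26×10^-6; Term 2 = ν·Q^9.4·(…)^5.2 = 5.81×10^-5
D = 0.66·(1.26×10^-6 + 5.81×10^-5)^0.04 = 0.4472 m = 447 mm
Check: V = 2.99 m/s, Re = 1.34×10^6, f = 0.01118, h_f = 27.3 m ≈ 28.5 m ✓

D ≈ 447 mm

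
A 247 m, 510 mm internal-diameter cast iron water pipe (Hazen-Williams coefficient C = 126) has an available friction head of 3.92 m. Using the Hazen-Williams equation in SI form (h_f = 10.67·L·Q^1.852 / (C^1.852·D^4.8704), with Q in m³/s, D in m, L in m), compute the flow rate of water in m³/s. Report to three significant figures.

Q ≈ 0.638 m³/s

Rearranging: Q = [h_f·C^1.852·D^4.8704 / (10.67·L)]^(1/1.852)
Q = [3.92·126^1.852·0.510^4.8704 / (10.67·247)]^0.540 = 0.6376 m³/s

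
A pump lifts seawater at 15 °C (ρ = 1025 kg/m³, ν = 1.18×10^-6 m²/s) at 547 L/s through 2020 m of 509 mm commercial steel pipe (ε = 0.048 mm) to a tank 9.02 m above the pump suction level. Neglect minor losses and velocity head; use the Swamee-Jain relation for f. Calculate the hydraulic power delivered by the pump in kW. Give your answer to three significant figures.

P_hyd ≈ 156 kW

V = 4Q/(πD²) = 2.688 m/s; Re = 1.16×10^6; ε/D = 9.43×10^-5; f = 0.01326
h_f = f(L/D)V²/2g = 19.38 m
Total head H = z + h_f = 9.02 + 19.38 = 28.40 m
P_hyd = ρgQH = 1025·9.81·0.547·28.40 = 156.2 kW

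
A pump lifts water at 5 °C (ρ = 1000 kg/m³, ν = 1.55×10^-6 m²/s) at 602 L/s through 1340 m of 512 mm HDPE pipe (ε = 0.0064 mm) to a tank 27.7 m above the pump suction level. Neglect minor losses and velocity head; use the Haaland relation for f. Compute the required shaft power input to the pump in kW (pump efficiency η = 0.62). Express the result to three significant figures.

P_shaft ≈ 393 kW

V = 4Q/(πD²) = 2.924 m/s; Re = 9.66×10^5; ε/D = 1.25×10^-5; f = 0.01188
h_f = f(L/D)V²/2g = 13.55 m
Total head H = z + h_f = 27.7 + 13.55 = 41.25 m
P_hyd = ρgQH = 1000·9.81·0.602·41.25 = 243.6 kW
P_shaft = P_hyd/η = 243.6/0.62 = 392.9 kW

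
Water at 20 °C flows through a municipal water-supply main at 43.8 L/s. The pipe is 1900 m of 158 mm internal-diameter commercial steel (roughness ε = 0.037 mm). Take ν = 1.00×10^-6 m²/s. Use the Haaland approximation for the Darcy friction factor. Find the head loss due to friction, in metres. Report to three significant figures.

h_f ≈ 49.1 m

V = 4Q/(πD²) = 4·0.0438/(π·0.158²) = 2.234 m/s
Re = VD/ν = 2.234·0.158/1.00×10^-6 = 3.53×10^5 → turbulent
ε/D = 0.037/158 = 2.34×10^-4
Haaland: f = 0.01607
h_f = f(L/D)V²/(2g) = 0.01607·(1900/0.158)·2.234²/(2·9.81) = 49.14 m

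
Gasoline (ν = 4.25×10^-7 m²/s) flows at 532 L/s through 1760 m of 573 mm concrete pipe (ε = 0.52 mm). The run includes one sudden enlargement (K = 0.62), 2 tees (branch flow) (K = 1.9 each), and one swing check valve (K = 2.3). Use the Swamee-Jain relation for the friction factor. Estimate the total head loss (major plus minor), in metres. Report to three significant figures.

V = 4Q/(πD²) = 2.063 m/s; V²/2g = 0.2169 m
Re = 2.78×10^6, ε/D = 9.08×10^-4 → f = 0.01935 (Swamee-Jain)
Major: h_f = f(L/D)·V²/2g = 0.01935·3072·0.2169 = 12.89 m
Minor: ΣK = 6.72; h_m = ΣK·V²/2g = 1.458 m
Total H_L = 12.89 + 1.458 = 14.35 m

H_L ≈ 14.4 m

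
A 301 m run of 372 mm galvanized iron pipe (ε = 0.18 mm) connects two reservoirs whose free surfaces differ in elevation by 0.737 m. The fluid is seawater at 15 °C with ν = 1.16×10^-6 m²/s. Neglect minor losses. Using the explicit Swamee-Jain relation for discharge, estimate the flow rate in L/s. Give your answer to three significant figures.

Q ≈ 108 L/s

Swamee-Jain (Type II): Q = -0.965·√(gD⁵h_f/L)·ln[ε/(3.7D) + √(3.17ν²L/(gD³h_f))]
√(gD⁵h_f/L) = √(9.81·0.372⁵·0.737/301) = 0.01308
ε/(3.7D) = 1.31×10^-4; √(3.17ν²L/(gD³h_f)) = 5.87×10^-5
Q = -0.965·0.01308·ln(1.895×10^-4) = 0.1082 m³/s
Check: V = 0.995 m/s, Re = 3.19×10^5, f = 0.01816, h_f = 0.742 m ≈ 0.737 m ✓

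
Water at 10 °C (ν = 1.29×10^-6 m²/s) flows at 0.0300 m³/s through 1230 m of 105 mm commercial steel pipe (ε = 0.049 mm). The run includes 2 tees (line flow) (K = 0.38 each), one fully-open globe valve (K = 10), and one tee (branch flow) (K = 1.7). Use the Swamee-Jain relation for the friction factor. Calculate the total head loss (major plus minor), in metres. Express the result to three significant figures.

H_L ≈ 138 m

V = 4Q/(πD²) = 3.465 m/s; V²/2g = 0.6118 m
Re = 2.82×10^5, ε/D = 4.67×10^-4 → f = 0.01822 (Swamee-Jain)
Major: h_f = f(L/D)·V²/2g = 0.01822·11714·0.6118 = 130.6 m
Minor: ΣK = 12.5; h_m = ΣK·V²/2g = 7.623 m
Total H_L = 130.6 + 7.623 = 138.2 m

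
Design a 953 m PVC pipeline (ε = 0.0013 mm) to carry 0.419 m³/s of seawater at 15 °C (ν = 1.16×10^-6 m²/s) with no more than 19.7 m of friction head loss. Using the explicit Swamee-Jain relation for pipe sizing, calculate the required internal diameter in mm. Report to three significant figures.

D ≈ 384 mm

Swamee-Jain (Type III): D = 0.66·[ε^1.25·(LQ²/(gh_f))^4.75 + ν·Q^9.4·(L/(gh_f))^5.2]^0.04
LQ²/(gh_f) = 0.8657; L/(gh_f) = 4.931
Term 1 = ε^1.25·(…)^4.75 = 2.21×10^-8; Term 2 = ν·Q^9.4·(…)^5.2 = 1.31×10^-6
D = 0.66·(2.21×10^-8 + 1.31×10^-6)^0.04 = 0.3842 m = 384 mm
Check: V = 3.62 m/s, Re = 1.20×10^6, f = 0.01136, h_f = 18.8 m ≈ 19.7 m ✓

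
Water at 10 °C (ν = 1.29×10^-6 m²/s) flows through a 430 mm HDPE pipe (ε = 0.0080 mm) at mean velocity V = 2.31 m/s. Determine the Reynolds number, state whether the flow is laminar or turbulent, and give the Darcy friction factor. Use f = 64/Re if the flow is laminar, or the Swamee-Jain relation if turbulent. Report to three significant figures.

Re ≈ 7.70×10^5; turbulent; f ≈ 0.0125

Re = VD/ν = 2.310·0.430/1.29×10^-6 = 7.70×10^5
Re > 4000 → turbulent; ε/D = 1.86×10^-5
Swamee-Jain: f = 0.01252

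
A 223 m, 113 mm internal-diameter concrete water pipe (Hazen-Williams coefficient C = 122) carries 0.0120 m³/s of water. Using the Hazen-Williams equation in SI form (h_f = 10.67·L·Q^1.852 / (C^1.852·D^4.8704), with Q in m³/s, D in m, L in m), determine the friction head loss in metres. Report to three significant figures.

h_f ≈ 3.69 m

h_f = 10.67·223·0.0120^1.852 / (122^1.852·0.113^4.8704) = 3.690 m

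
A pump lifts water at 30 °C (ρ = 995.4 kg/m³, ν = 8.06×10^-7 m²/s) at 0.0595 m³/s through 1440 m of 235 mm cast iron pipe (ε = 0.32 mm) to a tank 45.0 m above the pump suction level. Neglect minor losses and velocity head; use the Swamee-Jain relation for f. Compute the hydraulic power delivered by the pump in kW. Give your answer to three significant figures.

V = 4Q/(πD²) = 1.372 m/s; Re = 4.00×10^5; ε/D = 0.00136; f = 0.02193
h_f = f(L/D)V²/2g = 12.89 m
Total head H = z + h_f = 45.0 + 12.89 = 57.89 m
P_hyd = ρgQH = 995.4·9.81·0.0595·57.89 = 33.63 kW

P_hyd ≈ 33.6 kW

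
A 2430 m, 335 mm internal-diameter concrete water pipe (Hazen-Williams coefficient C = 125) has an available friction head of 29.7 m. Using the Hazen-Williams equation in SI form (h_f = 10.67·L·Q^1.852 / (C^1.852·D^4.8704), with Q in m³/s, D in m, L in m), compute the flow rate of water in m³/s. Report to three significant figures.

Rearranging: Q = [h_f·C^1.852·D^4.8704 / (10.67·L)]^(1/1.852)
Q = [29.7·125^1.852·0.335^4.8704 / (10.67·2430)]^0.540 = 0.1819 m³/s

Q ≈ 0.182 m³/s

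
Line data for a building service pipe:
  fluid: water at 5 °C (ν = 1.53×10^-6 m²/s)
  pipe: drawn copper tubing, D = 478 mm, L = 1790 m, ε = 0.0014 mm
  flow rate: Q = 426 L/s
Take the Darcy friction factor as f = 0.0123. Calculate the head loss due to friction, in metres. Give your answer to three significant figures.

V = 4Q/(πD²) = 4·0.426/(π·0.478²) = 2.374 m/s
h_f = f(L/D)V²/(2g) = 0.01230·(1790/0.478)·2.374²/(2·9.81) = 13.23 m

h_f ≈ 13.2 m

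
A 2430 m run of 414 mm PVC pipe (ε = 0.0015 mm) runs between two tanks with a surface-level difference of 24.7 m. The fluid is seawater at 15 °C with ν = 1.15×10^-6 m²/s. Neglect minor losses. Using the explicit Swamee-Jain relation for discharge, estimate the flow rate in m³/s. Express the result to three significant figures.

Swamee-Jain (Type II): Q = -0.965·√(gD⁵h_f/L)·ln[ε/(3.7D) + √(3.17ν²L/(gD³h_f))]
√(gD⁵h_f/L) = √(9.81·0.414⁵·24.7/2430) = 0.03482
ε/(3.7D) = 9.79×10^-7; √(3.17ν²L/(gD³h_f)) = 2.43×10^-5
Q = -0.965·0.03482·ln(2.532×10^-5) = 0.3557 m³/s
Check: V = 2.64 m/s, Re = 9.51×10^5, f = 0.01179, h_f = 24.6 m ≈ 24.7 m ✓

Q ≈ 0.356 m³/s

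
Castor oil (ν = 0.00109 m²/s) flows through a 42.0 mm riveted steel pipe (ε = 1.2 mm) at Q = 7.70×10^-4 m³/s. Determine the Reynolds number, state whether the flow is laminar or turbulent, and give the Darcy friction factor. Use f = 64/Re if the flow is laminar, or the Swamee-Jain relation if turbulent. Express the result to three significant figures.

V = 4Q/(πD²) = 0.5558 m/s
Re = VD/ν = 0.5558·0.0420/0.00109 = 21.4
Re < 2300 → laminar → f = 64/Re = 2.989

Re ≈ 21.4; laminar; f = 64/Re ≈ 2.99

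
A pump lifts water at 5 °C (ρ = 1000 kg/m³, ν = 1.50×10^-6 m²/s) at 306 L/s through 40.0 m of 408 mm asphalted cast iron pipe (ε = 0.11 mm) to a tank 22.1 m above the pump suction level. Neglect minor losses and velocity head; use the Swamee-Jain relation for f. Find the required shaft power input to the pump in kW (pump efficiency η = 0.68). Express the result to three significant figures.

P_shaft ≈ 99.5 kW

V = 4Q/(πD²) = 2.341 m/s; Re = 6.37×10^5; ε/D = 2.70×10^-4; f = 0.01586
h_f = f(L/D)V²/2g = 0.4342 m
Total head H = z + h_f = 22.1 + 0.4342 = 22.53 m
P_hyd = ρgQH = 1000·9.81·0.306·22.53 = 67.64 kW
P_shaft = P_hyd/η = 67.64/0.68 = 99.48 kW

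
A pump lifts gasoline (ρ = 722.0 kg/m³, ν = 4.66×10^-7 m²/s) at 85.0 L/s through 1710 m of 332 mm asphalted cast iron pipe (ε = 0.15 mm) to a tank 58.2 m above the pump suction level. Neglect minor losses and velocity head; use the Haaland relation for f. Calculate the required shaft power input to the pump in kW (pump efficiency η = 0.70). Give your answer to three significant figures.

V = 4Q/(πD²) = 0.9819 m/s; Re = 7.00×10^5; ε/D = 4.52×10^-4; f = 0.01702
h_f = f(L/D)V²/2g = 4.308 m
Total head H = z + h_f = 58.2 + 4.308 = 62.51 m
P_hyd = ρgQH = 722.0·9.81·0.0850·62.51 = 37.63 kW
P_shaft = P_hyd/η = 37.63/0.70 = 53.76 kW

P_shaft ≈ 53.8 kW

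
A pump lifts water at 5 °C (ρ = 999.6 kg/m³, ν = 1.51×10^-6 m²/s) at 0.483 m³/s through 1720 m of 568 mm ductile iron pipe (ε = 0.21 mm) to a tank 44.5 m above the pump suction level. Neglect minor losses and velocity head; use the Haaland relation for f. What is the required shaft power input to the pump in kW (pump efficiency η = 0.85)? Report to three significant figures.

P_shaft ≈ 299 kW

V = 4Q/(πD²) = 1.906 m/s; Re = 7.17×10^5; ε/D = 3.70×10^-4; f = 0.01640
h_f = f(L/D)V²/2g = 9.197 m
Total head H = z + h_f = 44.5 + 9.197 = 53.70 m
P_hyd = ρgQH = 999.6·9.81·0.483·53.70 = 254.3 kW
P_shaft = P_hyd/η = 254.3/0.85 = 299.2 kW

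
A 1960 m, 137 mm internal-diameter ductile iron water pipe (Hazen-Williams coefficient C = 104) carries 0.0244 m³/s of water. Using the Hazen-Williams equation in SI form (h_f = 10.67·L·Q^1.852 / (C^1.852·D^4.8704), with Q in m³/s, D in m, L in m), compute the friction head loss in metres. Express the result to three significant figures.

h_f = 10.67·1960·0.0244^1.852 / (104^1.852·0.137^4.8704) = 63.51 m

h_f ≈ 63.5 m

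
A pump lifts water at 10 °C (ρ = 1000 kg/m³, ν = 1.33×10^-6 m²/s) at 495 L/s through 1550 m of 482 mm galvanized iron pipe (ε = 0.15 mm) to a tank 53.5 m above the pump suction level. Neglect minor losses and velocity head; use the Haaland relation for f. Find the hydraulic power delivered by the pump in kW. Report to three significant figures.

P_hyd ≈ 352 kW

V = 4Q/(πD²) = 2.713 m/s; Re = 9.83×10^5; ε/D = 3.11×10^-4; f = 0.01571
h_f = f(L/D)V²/2g = 18.95 m
Total head H = z + h_f = 53.5 + 18.95 = 72.45 m
P_hyd = ρgQH = 1000·9.81·0.495·72.45 = 351.8 kW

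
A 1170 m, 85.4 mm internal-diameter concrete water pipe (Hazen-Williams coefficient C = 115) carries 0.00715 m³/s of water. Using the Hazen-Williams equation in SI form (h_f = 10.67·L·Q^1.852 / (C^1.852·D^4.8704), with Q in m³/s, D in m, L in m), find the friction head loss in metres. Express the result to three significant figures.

h_f = 10.67·1170·0.00715^1.852 / (115^1.852·0.0854^4.8704) = 32.38 m

h_f ≈ 32.4 m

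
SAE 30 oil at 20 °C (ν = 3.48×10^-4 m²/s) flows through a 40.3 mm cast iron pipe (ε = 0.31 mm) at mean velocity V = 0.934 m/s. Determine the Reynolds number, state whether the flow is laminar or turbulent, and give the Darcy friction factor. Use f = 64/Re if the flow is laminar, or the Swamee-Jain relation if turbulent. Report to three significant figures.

Re = VD/ν = 0.9340·0.0403/3.48×10^-4 = 108
Re < 2300 → laminar → f = 64/Re = 0.5917

Re ≈ 108; laminar; f = 64/Re ≈ 0.592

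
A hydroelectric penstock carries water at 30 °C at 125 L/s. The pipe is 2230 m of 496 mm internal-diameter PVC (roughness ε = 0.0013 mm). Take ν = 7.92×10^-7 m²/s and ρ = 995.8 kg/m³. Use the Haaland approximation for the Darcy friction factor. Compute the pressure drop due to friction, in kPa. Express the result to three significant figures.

V = 4Q/(πD²) = 4·0.125/(π·0.496²) = 0.6469 m/s
Re = VD/ν = 0.6469·0.496/7.92×10^-7 = 4.05×10^5 → turbulent
ε/D = 0.0013/496 = 2.62×10^-6
Haaland: f = 0.01359
h_f = f(L/D)V²/(2g) = 0.01359·(2230/0.496)·0.6469²/(2·9.81) = 1.304 m
Δp = ρg·h_f = 995.8·9.81·1.304 = 12.74 kPa

Δp ≈ 12.7 kPa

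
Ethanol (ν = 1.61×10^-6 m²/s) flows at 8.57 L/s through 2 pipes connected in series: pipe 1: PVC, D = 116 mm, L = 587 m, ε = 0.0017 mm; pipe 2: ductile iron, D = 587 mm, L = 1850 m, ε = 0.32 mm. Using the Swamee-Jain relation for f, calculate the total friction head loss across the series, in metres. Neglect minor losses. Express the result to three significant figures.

H ≈ 3.42 m

Pipe 1: V = 0.8109 m/s, Re = 5.84×10^4, ε/D = 1.47×10^-5, f = 0.02012, h_1 = f(L/D)V²/2g = 3.412 m
Pipe 2: V = 0.03167 m/s, Re = 1.15×10^4, ε/D = 5.45×10^-4, f = 0.03079, h_2 = f(L/D)V²/2g = 0.004960 m
Series → Q common, losses add: H = Σh = 3.417 m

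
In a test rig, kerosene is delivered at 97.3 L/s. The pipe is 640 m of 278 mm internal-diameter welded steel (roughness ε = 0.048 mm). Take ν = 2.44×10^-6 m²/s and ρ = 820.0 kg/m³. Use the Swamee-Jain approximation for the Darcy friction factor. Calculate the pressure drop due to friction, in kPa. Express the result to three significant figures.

Δp ≈ 41.6 kPa

V = 4Q/(πD²) = 4·0.0973/(π·0.278²) = 1.603 m/s
Re = VD/ν = 1.603·0.278/2.44×10^-6 = 1.83×10^5 → turbulent
ε/D = 0.048/278 = 1.73×10^-4
Swamee-Jain: f = 0.01715
h_f = f(L/D)V²/(2g) = 0.01715·(640/0.278)·1.603²/(2·9.81) = 5.172 m
Δp = ρg·h_f = 820.0·9.81·5.172 = 41.61 kPa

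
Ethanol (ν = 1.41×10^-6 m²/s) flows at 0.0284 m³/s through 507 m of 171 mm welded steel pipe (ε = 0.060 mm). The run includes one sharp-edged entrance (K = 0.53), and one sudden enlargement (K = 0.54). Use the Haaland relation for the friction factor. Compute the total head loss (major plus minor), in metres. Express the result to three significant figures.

V = 4Q/(πD²) = 1.237 m/s; V²/2g = 0.07794 m
Re = 1.50×10^5, ε/D = 3.51×10^-4 → f = 0.01840 (Haaland)
Major: h_f = f(L/D)·V²/2g = 0.01840·2965·0.07794 = 4.252 m
Minor: ΣK = 1.07; h_m = ΣK·V²/2g = 0.08340 m
Total H_L = 4.252 + 0.08340 = 4.335 m

H_L ≈ 4.34 m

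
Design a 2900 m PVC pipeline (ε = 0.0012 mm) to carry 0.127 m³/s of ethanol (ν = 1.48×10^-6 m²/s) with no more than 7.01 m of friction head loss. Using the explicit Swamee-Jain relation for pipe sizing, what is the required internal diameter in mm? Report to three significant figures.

Swamee-Jain (Type III): D = 0.66·[ε^1.25·(LQ²/(gh_f))^4.75 + ν·Q^9.4·(L/(gh_f))^5.2]^0.04
LQ²/(gh_f) = 0.6802; L/(gh_f) = 42.17
Term 1 = ε^1.25·(…)^4.75 = 6.37×10^-9; Term 2 = ν·Q^9.4·(…)^5.2 = 1.57×10^-6
D = 0.66·(6.37×10^-9 + 1.57×10^-6)^0.04 = 0.3868 m = 387 mm
Check: V = 1.08 m/s, Re = 2.82×10^5, f = 0.01457, h_f = 6.51 m ≈ 7.01 m ✓

D ≈ 387 mm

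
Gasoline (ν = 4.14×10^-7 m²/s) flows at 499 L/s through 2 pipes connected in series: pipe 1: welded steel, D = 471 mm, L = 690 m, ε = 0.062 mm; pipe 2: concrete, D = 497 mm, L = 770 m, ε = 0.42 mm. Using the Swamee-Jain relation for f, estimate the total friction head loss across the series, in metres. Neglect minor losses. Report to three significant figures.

Pipe 1: V = 2.864 m/s, Re = 3.26×10^6, ε/D = 1.32×10^-4, f = 0.01314, h_1 = f(L/D)V²/2g = 8.048 m
Pipe 2: V = 2.572 m/s, Re = 3.09×10^6, ε/D = 8.45×10^-4, f = 0.01902, h_2 = f(L/D)V²/2g = 9.935 m
Series → Q common, losses add: H = Σh = 17.98 m

H ≈ 18.0 m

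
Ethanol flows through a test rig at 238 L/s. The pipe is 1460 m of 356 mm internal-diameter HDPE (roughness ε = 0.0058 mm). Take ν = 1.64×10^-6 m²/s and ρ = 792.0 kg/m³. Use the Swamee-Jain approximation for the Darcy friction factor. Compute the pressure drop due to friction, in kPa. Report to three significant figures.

Δp ≈ 123 kPa

V = 4Q/(πD²) = 4·0.238/(π·0.356²) = 2.391 m/s
Re = VD/ν = 2.391·0.356/1.64×10^-6 = 5.19×10^5 → turbulent
ε/D = 0.0058/356 = 1.63×10^-5
Swamee-Jain: f = 0.01327
h_f = f(L/D)V²/(2g) = 0.01327·(1460/0.356)·2.391²/(2·9.81) = 15.86 m
Δp = ρg·h_f = 792.0·9.81·15.86 = 123.2 kPa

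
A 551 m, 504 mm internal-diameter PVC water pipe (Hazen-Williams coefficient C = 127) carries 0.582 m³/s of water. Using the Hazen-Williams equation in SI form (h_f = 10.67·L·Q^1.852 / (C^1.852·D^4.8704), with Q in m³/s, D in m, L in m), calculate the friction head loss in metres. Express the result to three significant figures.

h_f = 10.67·551·0.582^1.852 / (127^1.852·0.504^4.8704) = 7.709 m

h_f ≈ 7.71 m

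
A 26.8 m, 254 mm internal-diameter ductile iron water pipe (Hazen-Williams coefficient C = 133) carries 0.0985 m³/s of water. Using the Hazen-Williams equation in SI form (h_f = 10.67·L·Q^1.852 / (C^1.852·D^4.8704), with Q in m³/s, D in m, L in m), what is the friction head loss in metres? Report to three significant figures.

h_f ≈ 0.361 m

h_f = 10.67·26.8·0.0985^1.852 / (133^1.852·0.254^4.8704) = 0.3610 m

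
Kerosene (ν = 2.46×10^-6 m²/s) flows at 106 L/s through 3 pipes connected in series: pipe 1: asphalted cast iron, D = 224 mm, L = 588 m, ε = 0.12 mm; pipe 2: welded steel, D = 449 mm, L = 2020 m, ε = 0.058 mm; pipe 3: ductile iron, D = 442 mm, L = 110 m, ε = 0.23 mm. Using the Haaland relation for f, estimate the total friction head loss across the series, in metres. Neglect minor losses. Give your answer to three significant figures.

Pipe 1: V = 2.690 m/s, Re = 2.45×10^5, ε/D = 5.36×10^-4, f = 0.01853, h_1 = f(L/D)V²/2g = 17.94 m
Pipe 2: V = 0.6695 m/s, Re = 1.22×10^5, ε/D = 1.29×10^-4, f = 0.01776, h_2 = f(L/D)V²/2g = 1.825 m
Pipe 3: V = 0.6908 m/s, Re = 1.24×10^5, ε/D = 5.20×10^-4, f = 0.01964, h_3 = f(L/D)V²/2g = 0.1189 m
Series → Q common, losses add: H = Σh = 19.88 m

H ≈ 19.9 m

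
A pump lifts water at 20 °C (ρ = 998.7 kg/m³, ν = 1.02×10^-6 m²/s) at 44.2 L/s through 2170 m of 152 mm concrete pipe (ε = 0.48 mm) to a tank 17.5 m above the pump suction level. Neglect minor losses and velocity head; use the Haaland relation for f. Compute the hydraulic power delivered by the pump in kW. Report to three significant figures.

P_hyd ≈ 57.9 kW

V = 4Q/(πD²) = 2.436 m/s; Re = 3.63×10^5; ε/D = 0.00316; f = 0.02692
h_f = f(L/D)V²/2g = 116.2 m
Total head H = z + h_f = 17.5 + 116.2 = 133.7 m
P_hyd = ρgQH = 998.7·9.81·0.0442·133.7 = 57.91 kW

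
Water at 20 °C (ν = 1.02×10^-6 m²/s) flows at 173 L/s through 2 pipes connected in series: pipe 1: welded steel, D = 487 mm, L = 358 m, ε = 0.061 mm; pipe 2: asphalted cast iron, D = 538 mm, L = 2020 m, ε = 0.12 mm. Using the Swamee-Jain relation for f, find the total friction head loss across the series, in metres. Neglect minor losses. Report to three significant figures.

H ≈ 2.26 m

Pipe 1: V = 0.9287 m/s, Re = 4.43×10^5, ε/D = 1.25×10^-4, f = 0.01495, h_1 = f(L/D)V²/2g = 0.4831 m
Pipe 2: V = 0.7610 m/s, Re = 4.01×10^5, ε/D = 2.23×10^-4, f = 0.01602, h_2 = f(L/D)V²/2g = 1.776 m
Series → Q common, losses add: H = Σh = 2.259 m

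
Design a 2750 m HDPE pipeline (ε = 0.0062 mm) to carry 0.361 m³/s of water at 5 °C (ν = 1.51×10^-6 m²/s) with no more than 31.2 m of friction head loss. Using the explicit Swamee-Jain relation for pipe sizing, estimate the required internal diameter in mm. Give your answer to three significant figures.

Swamee-Jain (Type III): D = 0.66·[ε^1.25·(LQ²/(gh_f))^4.75 + ν·Q^9.4·(L/(gh_f))^5.2]^0.04
LQ²/(gh_f) = 1.171; L/(gh_f) = 8.985
Term 1 = ε^1.25·(…)^4.75 = 6.55×10^-7; Term 2 = ν·Q^9.4·(…)^5.2 = 9.50×10^-6
D = 0.66·(6.55×10^-7 + 9.50×10^-6)^0.04 = 0.4167 m = 417 mm
Check: V = 2.65 m/s, Re = 7.31×10^5, f = 0.01254, h_f = 29.6 m ≈ 31.2 m ✓

D ≈ 417 mm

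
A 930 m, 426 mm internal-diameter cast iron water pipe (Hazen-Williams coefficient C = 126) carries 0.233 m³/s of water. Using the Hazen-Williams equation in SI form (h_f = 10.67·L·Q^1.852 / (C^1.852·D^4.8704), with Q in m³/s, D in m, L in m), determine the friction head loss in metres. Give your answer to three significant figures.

h_f = 10.67·930·0.233^1.852 / (126^1.852·0.426^4.8704) = 5.496 m

h_f ≈ 5.50 m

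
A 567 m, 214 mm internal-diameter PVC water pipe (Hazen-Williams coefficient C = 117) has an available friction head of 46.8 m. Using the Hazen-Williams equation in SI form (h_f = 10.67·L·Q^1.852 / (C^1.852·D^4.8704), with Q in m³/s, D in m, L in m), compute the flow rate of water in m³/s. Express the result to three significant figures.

Rearranging: Q = [h_f·C^1.852·D^4.8704 / (10.67·L)]^(1/1.852)
Q = [46.8·117^1.852·0.214^4.8704 / (10.67·567)]^0.540 = 0.1470 m³/s

Q ≈ 0.147 m³/s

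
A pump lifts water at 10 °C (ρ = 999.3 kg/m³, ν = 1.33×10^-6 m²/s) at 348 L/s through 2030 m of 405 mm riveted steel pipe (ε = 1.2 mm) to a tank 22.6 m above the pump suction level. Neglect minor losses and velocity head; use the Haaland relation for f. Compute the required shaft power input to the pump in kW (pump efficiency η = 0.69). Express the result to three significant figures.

P_shaft ≈ 354 kW

V = 4Q/(πD²) = 2.701 m/s; Re = 8.23×10^5; ε/D = 0.00296; f = 0.02628
h_f = f(L/D)V²/2g = 48.99 m
Total head H = z + h_f = 22.6 + 48.99 = 71.59 m
P_hyd = ρgQH = 999.3·9.81·0.348·71.59 = 244.2 kW
P_shaft = P_hyd/η = 244.2/0.69 = 353.9 kW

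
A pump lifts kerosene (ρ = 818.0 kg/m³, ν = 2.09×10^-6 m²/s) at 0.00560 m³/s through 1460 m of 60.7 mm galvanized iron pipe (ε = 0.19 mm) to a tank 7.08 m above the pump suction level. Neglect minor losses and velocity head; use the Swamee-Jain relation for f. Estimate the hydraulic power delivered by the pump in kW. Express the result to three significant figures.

V = 4Q/(πD²) = 1.935 m/s; Re = 5.62×10^4; ε/D = 0.00313; f = 0.02894
h_f = f(L/D)V²/2g = 132.9 m
Total head H = z + h_f = 7.08 + 132.9 = 140.0 m
P_hyd = ρgQH = 818.0·9.81·0.00560·140.0 = 6.289 kW

P_hyd ≈ 6.29 kW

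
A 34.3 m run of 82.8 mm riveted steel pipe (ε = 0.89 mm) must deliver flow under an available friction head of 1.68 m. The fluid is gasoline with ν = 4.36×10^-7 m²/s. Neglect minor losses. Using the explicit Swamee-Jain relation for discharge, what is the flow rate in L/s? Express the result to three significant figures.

Swamee-Jain (Type II): Q = -0.965·√(gD⁵h_f/L)·ln[ε/(3.7D) + √(3.17ν²L/(gD³h_f))]
√(gD⁵h_f/L) = √(9.81·0.0828⁵·1.68/34.3) = 0.001367
ε/(3.7D) = 0.00291; √(3.17ν²L/(gD³h_f)) = 4.70×10^-5
Q = -0.965·0.001367·ln(0.002952) = 0.007687 m³/s
Check: V = 1.43 m/s, Re = 2.71×10^5, f = 0.03918, h_f = 1.69 m ≈ 1.68 m ✓

Q ≈ 7.69 L/s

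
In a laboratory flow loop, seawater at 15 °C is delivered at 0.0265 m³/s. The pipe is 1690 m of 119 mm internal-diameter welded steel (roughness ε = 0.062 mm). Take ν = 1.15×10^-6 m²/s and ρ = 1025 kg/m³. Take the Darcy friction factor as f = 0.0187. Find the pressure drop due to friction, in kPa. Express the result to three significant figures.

Δp ≈ 773 kPa

V = 4Q/(πD²) = 4·0.0265/(π·0.119²) = 2.383 m/s
h_f = f(L/D)V²/(2g) = 0.01870·(1690/0.119)·2.383²/(2·9.81) = 76.84 m
Δp = ρg·h_f = 1025·9.81·76.84 = 772.7 kPa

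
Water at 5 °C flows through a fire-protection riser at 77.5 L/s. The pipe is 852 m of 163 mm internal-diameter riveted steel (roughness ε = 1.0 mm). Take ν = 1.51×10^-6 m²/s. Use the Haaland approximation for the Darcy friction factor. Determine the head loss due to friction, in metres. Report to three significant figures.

h_f ≈ 120 m

V = 4Q/(πD²) = 4·0.0775/(π·0.163²) = 3.714 m/s
Re = VD/ν = 3.714·0.163/1.51×10^-6 = 4.01×10^5 → turbulent
ε/D = 1.0/163 = 0.00613
Haaland: f = 0.03259
h_f = f(L/D)V²/(2g) = 0.03259·(852/0.163)·3.714²/(2·9.81) = 119.8 m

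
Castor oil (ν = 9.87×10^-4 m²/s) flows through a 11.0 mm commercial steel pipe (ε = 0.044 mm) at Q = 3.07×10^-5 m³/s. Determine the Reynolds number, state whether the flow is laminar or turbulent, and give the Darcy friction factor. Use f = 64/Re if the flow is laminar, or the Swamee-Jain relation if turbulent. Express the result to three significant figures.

Re ≈ 3.60; laminar; f = 64/Re ≈ 17.8

V = 4Q/(πD²) = 0.3230 m/s
Re = VD/ν = 0.3230·0.0110/9.87×10^-4 = 3.60
Re < 2300 → laminar → f = 64/Re = 17.78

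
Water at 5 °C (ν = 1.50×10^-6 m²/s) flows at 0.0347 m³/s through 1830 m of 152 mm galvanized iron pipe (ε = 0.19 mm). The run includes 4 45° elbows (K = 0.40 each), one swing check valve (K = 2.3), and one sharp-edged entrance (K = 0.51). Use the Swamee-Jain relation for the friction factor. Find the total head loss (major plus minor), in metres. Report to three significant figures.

H_L ≈ 50.6 m

V = 4Q/(πD²) = 1.912 m/s; V²/2g = 0.1864 m
Re = 1.94×10^5, ε/D = 0.00125 → f = 0.02216 (Swamee-Jain)
Major: h_f = f(L/D)·V²/2g = 0.02216·12039·0.1864 = 49.73 m
Minor: ΣK = 4.41; h_m = ΣK·V²/2g = 0.8219 m
Total H_L = 49.73 + 0.8219 = 50.55 m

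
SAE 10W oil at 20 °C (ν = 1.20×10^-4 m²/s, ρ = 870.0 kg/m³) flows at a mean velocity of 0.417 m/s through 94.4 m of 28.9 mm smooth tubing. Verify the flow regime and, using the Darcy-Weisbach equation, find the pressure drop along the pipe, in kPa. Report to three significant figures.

Re = VD/ν = 0.417·0.02890/1.20×10^-4 = 100 → laminar (Re < 2300)
f = 64/Re = 0.6373
h_f = f(L/D)V²/(2g) = 0.6373·(94.4/0.02890)·0.417²/(2·9.81) = 18.45 m
Δp = ρg·h_f = 870.0·9.81·18.45 = 157.5 kPa

Δp ≈ 157 kPa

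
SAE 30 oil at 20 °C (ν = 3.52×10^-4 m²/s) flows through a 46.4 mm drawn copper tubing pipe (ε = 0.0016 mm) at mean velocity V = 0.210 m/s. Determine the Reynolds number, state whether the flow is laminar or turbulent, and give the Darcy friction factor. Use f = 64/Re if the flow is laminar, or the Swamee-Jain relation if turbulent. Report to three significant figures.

Re ≈ 27.7; laminar; f = 64/Re ≈ 2.31

Re = VD/ν = 0.2100·0.0464/3.52×10^-4 = 27.7
Re < 2300 → laminar → f = 64/Re = 2.312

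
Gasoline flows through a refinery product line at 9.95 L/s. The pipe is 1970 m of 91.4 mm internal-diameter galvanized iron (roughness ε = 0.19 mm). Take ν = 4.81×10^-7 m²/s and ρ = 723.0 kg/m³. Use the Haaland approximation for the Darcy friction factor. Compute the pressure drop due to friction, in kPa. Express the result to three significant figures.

V = 4Q/(πD²) = 4·0.00995/(π·0.0914²) = 1.516 m/s
Re = VD/ν = 1.516·0.0914/4.81×10^-7 = 2.88×10^5 → turbulent
ε/D = 0.19/91.4 = 0.00208
Haaland: f = 0.02425
h_f = f(L/D)V²/(2g) = 0.02425·(1970/0.0914)·1.516²/(2·9.81) = 61.26 m
Δp = ρg·h_f = 723.0·9.81·61.26 = 434.5 kPa

Δp ≈ 434 kPa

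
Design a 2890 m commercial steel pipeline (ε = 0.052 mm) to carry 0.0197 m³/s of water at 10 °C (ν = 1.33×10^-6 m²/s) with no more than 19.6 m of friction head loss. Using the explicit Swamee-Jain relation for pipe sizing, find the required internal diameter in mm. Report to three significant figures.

Swamee-Jain (Type III): D = 0.66·[ε^1.25·(LQ²/(gh_f))^4.75 + ν·Q^9.4·(L/(gh_f))^5.2]^0.04
LQ²/(gh_f) = 0.005833; L/(gh_f) = 15.03
Term 1 = ε^1.25·(…)^4.75 = 1.08×10^-16; Term 2 = ν·Q^9.4·(…)^5.2 = 1.63×10^-16
D = 0.66·(1.08×10^-16 + 1.63×10^-16)^0.04 = 0.1573 m = 157 mm
Check: V = 1.01 m/s, Re = 1.20×10^5, f = 0.01915, h_f = 18.4 m ≈ 19.6 m ✓

D ≈ 157 mm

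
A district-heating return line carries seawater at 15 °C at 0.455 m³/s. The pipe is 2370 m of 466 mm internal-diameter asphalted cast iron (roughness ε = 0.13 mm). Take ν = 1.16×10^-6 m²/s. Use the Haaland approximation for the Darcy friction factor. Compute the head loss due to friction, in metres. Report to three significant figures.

V = 4Q/(πD²) = 4·0.455/(π·0.466²) = 2.668 m/s
Re = VD/ν = 2.668·0.466/1.16×10^-6 = 1.07×10^6 → turbulent
ε/D = 0.13/466 = 2.79×10^-4
Haaland: f = 0.01537
h_f = f(L/D)V²/(2g) = 0.01537·(2370/0.466)·2.668²/(2·9.81) = 28.35 m

h_f ≈ 28.3 m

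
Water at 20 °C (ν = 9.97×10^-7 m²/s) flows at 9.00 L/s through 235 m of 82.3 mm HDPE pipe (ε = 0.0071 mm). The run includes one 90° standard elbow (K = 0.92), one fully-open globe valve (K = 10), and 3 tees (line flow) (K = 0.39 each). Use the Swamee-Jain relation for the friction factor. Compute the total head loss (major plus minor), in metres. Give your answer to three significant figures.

H_L ≈ 8.97 m

V = 4Q/(πD²) = 1.692 m/s; V²/2g = 0.1459 m
Re = 1.40×10^5, ε/D = 8.63×10^-5 → f = 0.01729 (Swamee-Jain)
Major: h_f = f(L/D)·V²/2g = 0.01729·2855·0.1459 = 7.204 m
Minor: ΣK = 12.1; h_m = ΣK·V²/2g = 1.764 m
Total H_L = 7.204 + 1.764 = 8.967 m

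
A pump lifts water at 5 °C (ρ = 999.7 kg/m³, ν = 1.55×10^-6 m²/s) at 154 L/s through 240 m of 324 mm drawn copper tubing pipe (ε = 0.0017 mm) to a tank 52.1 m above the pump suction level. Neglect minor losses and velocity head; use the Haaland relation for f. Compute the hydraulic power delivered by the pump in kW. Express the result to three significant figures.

V = 4Q/(πD²) = 1.868 m/s; Re = 3.90×10^5; ε/D = 5.25×10^-6; f = 0.01371
h_f = f(L/D)V²/2g = 1.806 m
Total head H = z + h_f = 52.1 + 1.806 = 53.91 m
P_hyd = ρgQH = 999.7·9.81·0.154·53.91 = 81.41 kW

P_hyd ≈ 81.4 kW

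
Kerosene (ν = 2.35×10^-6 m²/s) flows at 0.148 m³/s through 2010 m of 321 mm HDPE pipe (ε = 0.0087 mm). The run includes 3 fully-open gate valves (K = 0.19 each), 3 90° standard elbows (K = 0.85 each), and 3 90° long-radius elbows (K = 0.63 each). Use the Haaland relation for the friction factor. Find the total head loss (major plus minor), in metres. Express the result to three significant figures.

V = 4Q/(πD²) = 1.829 m/s; V²/2g = 0.1705 m
Re = 2.50×10^5, ε/D = 2.71×10^-5 → f = 0.01505 (Haaland)
Major: h_f = f(L/D)·V²/2g = 0.01505·6262·0.1705 = 16.06 m
Minor: ΣK = 5.01; h_m = ΣK·V²/2g = 0.8540 m
Total H_L = 16.06 + 0.8540 = 16.92 m

H_L ≈ 16.9 m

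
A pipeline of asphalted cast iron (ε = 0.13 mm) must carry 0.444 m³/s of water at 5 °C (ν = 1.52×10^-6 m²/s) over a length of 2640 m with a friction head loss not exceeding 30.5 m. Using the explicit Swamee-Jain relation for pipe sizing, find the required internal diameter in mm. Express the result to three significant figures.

Swamee-Jain (Type III): D = 0.66·[ε^1.25·(LQ²/(gh_f))^4.75 + ν·Q^9.4·(L/(gh_f))^5.2]^0.04
LQ²/(gh_f) = 1.739; L/(gh_f) = 8.823
Term 1 = ε^1.25·(…)^4.75 = 1.92×10^-4; Term 2 = ν·Q^9.4·(…)^5.2 = 6.09×10^-5
D = 0.66·(1.92×10^-4 + 6.09×10^-5)^0.04 = 0.4739 m = 474 mm
Check: V = 2.52 m/s, Re = 7.85×10^5, f = 0.01571, h_f = 28.3 m ≈ 30.5 m ✓

D ≈ 474 mm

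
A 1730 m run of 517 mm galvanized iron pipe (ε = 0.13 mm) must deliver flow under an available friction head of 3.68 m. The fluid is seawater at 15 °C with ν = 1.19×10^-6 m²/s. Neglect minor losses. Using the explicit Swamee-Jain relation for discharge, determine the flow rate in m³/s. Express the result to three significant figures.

Q ≈ 0.245 m³/s

Swamee-Jain (Type II): Q = -0.965·√(gD⁵h_f/L)·ln[ε/(3.7D) + √(3.17ν²L/(gD³h_f))]
√(gD⁵h_f/L) = √(9.81·0.517⁵·3.68/1730) = 0.02776
ε/(3.7D) = 6.80×10^-5; √(3.17ν²L/(gD³h_f)) = 3.95×10^-5
Q = -0.965·0.02776·ln(1.074×10^-4) = 0.2448 m³/s
Check: V = 1.17 m/s, Re = 5.07×10^5, f = 0.01596, h_f = 3.70 m ≈ 3.68 m ✓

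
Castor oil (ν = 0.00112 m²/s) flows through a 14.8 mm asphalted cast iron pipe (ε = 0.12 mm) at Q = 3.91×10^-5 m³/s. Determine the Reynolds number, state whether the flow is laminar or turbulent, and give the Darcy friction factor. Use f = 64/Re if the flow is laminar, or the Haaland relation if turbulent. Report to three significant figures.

Re ≈ 3.00; laminar; f = 64/Re ≈ 21.3

V = 4Q/(πD²) = 0.2273 m/s
Re = VD/ν = 0.2273·0.0148/0.00112 = 3.00
Re < 2300 → laminar → f = 64/Re = 21.31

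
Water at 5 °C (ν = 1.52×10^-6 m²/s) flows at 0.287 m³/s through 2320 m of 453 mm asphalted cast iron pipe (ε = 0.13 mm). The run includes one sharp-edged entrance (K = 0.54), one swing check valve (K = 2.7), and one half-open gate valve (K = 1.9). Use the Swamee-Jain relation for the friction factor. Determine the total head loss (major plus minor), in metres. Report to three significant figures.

V = 4Q/(πD²) = 1.781 m/s; V²/2g = 0.1616 m
Re = 5.31×10^5, ε/D = 2.87×10^-4 → f = 0.01620 (Swamee-Jain)
Major: h_f = f(L/D)·V²/2g = 0.01620·5121·0.1616 = 13.41 m
Minor: ΣK = 5.14; h_m = ΣK·V²/2g = 0.8307 m
Total H_L = 13.41 + 0.8307 = 14.24 m

H_L ≈ 14.2 m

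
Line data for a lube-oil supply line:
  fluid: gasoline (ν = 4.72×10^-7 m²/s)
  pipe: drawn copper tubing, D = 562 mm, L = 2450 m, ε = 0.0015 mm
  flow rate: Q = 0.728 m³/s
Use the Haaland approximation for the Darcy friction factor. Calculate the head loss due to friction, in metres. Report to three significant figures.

V = 4Q/(πD²) = 4·0.728/(π·0.562²) = 2.935 m/s
Re = VD/ν = 2.935·0.562/4.72×10^-7 = 3.49×10^6 → turbulent
ε/D = 0.0015/562 = 2.67×10^-6
Haaland: f = 0.009593
h_f = f(L/D)V²/(2g) = 0.009593·(2450/0.562)·2.935²/(2·9.81) = 18.36 m

h_f ≈ 18.4 m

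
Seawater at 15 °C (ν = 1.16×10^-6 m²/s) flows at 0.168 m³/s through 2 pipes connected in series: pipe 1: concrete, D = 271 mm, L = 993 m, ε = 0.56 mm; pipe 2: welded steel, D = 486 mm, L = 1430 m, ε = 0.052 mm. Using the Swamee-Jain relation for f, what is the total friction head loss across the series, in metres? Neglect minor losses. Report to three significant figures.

H ≈ 39.8 m

Pipe 1: V = 2.913 m/s, Re = 6.80×10^5, ε/D = 0.00207, f = 0.02398, h_1 = f(L/D)V²/2g = 38.00 m
Pipe 2: V = 0.9056 m/s, Re = 3.79×10^5, ε/D = 1.07×10^-4, f = 0.01503, h_2 = f(L/D)V²/2g = 1.849 m
Series → Q common, losses add: H = Σh = 39.85 m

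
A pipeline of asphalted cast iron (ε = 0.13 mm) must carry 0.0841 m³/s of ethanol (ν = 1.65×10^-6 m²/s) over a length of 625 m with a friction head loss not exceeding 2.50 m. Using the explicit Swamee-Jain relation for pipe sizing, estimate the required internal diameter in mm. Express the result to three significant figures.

D ≈ 311 mm

Swamee-Jain (Type III): D = 0.66·[ε^1.25·(LQ²/(gh_f))^4.75 + ν·Q^9.4·(L/(gh_f))^5.2]^0.04
LQ²/(gh_f) = 0.1802; L/(gh_f) = 25.48
Term 1 = ε^1.25·(…)^4.75 = 4.05×10^-9; Term 2 = ν·Q^9.4·(…)^5.2 = 2.65×10^-9
D = 0.66·(4.05×10^-9 + 2.65×10^-9)^0.04 = 0.3109 m = 311 mm
Check: V = 1.11 m/s, Re = 2.09×10^5, f = 0.01841, h_f = 2.32 m ≈ 2.50 m ✓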